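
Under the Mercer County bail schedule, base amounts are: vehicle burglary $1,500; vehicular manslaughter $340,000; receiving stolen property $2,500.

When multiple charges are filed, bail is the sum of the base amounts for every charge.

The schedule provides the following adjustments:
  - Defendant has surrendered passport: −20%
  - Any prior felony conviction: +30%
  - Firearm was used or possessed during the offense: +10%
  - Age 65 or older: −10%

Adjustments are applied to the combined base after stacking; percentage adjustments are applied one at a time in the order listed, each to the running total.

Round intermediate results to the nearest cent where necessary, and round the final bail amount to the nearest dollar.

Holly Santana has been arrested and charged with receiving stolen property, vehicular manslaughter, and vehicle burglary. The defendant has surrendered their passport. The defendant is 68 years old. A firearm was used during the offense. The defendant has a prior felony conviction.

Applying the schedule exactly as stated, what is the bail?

$354,182

Base amounts from the schedule: receiving stolen property $2,500; vehicular manslaughter $340,000; vehicle burglary $1,500.
Stacking rule: sum of all bases. $2,500 + $340,000 + $1,500 = $344,000.
Defendant has surrendered passport (−20%): $344,000 × 0.8 = $275,200.
Any prior felony conviction (+30%): $275,200 × 1.3 = $357,760.
Firearm was used or possessed during the offense (+10%): $357,760 × 1.1 = $393,536.
Age 65 or older (−10%): $393,536 × 0.9 = $354,182.40.
Rounded to the nearest dollar: $354,182.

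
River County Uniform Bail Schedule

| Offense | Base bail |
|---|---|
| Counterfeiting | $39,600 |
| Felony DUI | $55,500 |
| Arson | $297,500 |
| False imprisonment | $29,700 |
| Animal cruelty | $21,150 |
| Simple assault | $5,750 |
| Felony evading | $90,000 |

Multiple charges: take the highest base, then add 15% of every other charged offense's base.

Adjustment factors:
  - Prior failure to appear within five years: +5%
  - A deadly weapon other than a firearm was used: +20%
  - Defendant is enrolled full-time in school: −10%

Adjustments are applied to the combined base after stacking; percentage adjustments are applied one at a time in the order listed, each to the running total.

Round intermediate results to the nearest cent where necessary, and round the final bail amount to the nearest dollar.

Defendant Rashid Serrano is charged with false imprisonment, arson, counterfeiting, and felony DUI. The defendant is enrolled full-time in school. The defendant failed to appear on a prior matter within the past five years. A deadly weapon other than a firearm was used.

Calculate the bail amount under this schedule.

$358,593

Base amounts from the schedule: false imprisonment $29,700; arson $297,500; counterfeiting $39,600; felony DUI $55,500.
Stacking rule: highest base plus 15% of each additional charge. Highest is arson at $297,500. Additional: $29,700 × 15% = $4,455; $39,600 × 15% = $5,940; $55,500 × 15% = $8,325. Combined base = $297,500 + $18,720 = $316,220.
Prior failure to appear within five years (+5%): $316,220 × 1.05 = $332,031.
A deadly weapon other than a firearm was used (+20%): $332,031 × 1.2 = $398,437.20.
Defendant is enrolled full-time in school (−10%): $398,437.20 × 0.9 = $358,593.48.
Rounded to the nearest dollar: $358,593.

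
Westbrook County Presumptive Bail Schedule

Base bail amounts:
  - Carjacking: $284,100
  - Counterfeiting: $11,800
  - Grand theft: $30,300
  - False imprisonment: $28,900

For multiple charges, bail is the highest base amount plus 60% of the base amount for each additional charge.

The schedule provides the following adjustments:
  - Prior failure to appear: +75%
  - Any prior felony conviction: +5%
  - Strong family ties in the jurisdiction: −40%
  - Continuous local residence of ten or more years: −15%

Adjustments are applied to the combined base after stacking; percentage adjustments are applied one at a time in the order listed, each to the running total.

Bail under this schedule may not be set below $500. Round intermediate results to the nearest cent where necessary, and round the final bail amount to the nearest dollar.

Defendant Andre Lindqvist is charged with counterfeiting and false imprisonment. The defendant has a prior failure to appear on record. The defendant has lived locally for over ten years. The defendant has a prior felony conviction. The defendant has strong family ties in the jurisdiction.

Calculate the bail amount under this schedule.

Base amounts from the schedule: counterfeiting $11,800; false imprisonment $28,900.
Stacking rule: highest base plus 60% of each additional charge. Highest is false imprisonment at $28,900. Additional: $11,800 × 60% = $7,080. Combined base = $28,900 + $7,080 = $35,980.
Prior failure to appear (+75%): $35,980 × 1.75 = $62,965.
Any prior felony conviction (+5%): $62,965 × 1.05 = $66,113.25.
Strong family ties in the jurisdiction (−40%): $66,113.25 × 0.6 = $39,667.95.
Continuous local residence of ten or more years (−15%): $39,667.95 × 0.85 = $33,717.76.
$33,717.76 is at or above the $500 minimum.
Rounded to the nearest dollar: $33,718.

$33,718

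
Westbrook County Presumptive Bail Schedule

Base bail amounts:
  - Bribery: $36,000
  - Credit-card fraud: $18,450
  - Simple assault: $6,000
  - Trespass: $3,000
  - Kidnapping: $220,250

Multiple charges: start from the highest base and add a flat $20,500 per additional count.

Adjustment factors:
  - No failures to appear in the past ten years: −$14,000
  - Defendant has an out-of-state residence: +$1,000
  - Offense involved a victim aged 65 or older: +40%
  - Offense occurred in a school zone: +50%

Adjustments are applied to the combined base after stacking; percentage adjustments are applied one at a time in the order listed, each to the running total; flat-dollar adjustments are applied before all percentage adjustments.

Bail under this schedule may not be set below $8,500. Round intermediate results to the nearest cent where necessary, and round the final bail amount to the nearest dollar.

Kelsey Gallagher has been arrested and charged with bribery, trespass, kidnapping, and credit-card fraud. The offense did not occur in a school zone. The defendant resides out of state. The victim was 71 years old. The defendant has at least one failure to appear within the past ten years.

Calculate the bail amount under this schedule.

Base amounts from the schedule: bribery $36,000; trespass $3,000; kidnapping $220,250; credit-card fraud $18,450.
Stacking rule: highest base plus $20,500 per additional charge. Highest is kidnapping at $220,250; 3 additional charges → +$61,500. Combined base = $281,750.
Defendant has an out-of-state residence (+$1,000 flat): $281,750 + $1,000 = $282,750.
Offense involved a victim aged 65 or older (+40%): $282,750 × 1.4 = $395,850.
$395,850 is at or above the $8,500 minimum.

$395,850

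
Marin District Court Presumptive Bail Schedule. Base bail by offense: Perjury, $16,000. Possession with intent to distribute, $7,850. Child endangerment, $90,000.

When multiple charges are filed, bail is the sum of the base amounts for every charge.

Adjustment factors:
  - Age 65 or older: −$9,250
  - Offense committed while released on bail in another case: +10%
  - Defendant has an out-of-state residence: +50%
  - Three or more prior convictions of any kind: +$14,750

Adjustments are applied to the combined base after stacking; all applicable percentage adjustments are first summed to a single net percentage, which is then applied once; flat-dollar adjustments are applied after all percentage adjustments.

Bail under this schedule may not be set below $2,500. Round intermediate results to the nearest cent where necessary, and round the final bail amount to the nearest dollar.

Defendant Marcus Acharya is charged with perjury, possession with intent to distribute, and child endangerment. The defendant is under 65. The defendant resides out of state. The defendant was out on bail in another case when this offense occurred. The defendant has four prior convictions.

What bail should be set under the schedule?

Base amounts from the schedule: perjury $16,000; possession with intent to distribute $7,850; child endangerment $90,000.
Stacking rule: sum of all bases. $16,000 + $7,850 + $90,000 = $113,850.
Net percentage adjustment: +10% +50% = +60%. $113,850 × 1.6 = $182,160.
Three or more prior convictions of any kind (+$14,750 flat): $182,160 + $14,750 = $196,910.
$196,910 is at or above the $2,500 minimum.

$196,910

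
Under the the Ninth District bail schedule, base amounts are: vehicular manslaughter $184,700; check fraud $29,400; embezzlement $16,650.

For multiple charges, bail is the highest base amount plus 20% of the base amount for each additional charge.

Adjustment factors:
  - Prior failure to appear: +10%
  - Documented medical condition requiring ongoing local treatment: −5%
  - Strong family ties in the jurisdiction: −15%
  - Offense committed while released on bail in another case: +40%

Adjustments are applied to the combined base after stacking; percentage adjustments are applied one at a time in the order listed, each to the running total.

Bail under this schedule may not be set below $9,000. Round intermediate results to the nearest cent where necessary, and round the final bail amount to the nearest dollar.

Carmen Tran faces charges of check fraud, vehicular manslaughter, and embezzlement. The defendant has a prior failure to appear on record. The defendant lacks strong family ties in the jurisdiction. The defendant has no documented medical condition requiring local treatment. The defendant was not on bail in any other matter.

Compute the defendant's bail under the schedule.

Base amounts from the schedule: check fraud $29,400; vehicular manslaughter $184,700; embezzlement $16,650.
Stacking rule: highest base plus 20% of each additional charge. Highest is vehicular manslaughter at $184,700. Additional: $29,400 × 20% = $5,880; $16,650 × 20% = $3,330. Combined base = $184,700 + $9,210 = $193,910.
Prior failure to appear (+10%): $193,910 × 1.1 = $213,301.
$213,301 is at or above the $9,000 minimum.

$213,301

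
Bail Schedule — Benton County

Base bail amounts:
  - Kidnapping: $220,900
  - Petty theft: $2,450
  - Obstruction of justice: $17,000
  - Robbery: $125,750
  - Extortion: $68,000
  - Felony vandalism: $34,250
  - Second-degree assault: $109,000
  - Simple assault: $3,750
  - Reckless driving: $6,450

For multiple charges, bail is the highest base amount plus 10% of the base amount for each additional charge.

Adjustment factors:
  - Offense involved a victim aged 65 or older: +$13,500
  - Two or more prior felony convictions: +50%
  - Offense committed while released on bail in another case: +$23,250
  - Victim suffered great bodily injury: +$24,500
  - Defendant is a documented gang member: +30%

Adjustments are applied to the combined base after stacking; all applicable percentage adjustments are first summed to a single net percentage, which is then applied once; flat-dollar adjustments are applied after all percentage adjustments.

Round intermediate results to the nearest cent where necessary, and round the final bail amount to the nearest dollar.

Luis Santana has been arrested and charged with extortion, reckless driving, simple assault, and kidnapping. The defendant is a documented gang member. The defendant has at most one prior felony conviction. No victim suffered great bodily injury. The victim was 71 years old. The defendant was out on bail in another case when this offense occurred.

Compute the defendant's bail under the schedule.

Base amounts from the schedule: extortion $68,000; reckless driving $6,450; simple assault $3,750; kidnapping $220,900.
Stacking rule: highest base plus 10% of each additional charge. Highest is kidnapping at $220,900. Additional: $68,000 × 10% = $6,800; $6,450 × 10% = $645; $3,750 × 10% = $375. Combined base = $220,900 + $7,820 = $228,720.
Defendant is a documented gang member (+30%): $228,720 × 1.3 = $297,336.
Offense involved a victim aged 65 or older (+$13,500 flat): $297,336 + $13,500 = $310,836.
Offense committed while released on bail in another case (+$23,250 flat): $310,836 + $23,250 = $334,086.

$334,086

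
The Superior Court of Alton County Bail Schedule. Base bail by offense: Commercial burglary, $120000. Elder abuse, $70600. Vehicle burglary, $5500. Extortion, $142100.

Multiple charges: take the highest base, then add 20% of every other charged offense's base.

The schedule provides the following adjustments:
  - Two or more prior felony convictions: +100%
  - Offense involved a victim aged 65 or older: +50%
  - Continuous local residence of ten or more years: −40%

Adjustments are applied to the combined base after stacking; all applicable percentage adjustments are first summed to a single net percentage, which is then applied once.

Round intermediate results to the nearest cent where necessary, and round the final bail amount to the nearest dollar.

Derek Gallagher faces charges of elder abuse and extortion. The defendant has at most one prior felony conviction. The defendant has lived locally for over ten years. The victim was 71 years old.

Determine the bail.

$171842

Base amounts from the schedule: elder abuse $70600; extortion $142100.
Stacking rule: highest base plus 20% of each additional charge. Highest is extortion at $142100. Additional: $70600 × 20% = $14120. Combined base = $142100 + $14120 = $156220.
Net percentage adjustment: +50% −40% = +10%. $156220 × 1.1 = $171842.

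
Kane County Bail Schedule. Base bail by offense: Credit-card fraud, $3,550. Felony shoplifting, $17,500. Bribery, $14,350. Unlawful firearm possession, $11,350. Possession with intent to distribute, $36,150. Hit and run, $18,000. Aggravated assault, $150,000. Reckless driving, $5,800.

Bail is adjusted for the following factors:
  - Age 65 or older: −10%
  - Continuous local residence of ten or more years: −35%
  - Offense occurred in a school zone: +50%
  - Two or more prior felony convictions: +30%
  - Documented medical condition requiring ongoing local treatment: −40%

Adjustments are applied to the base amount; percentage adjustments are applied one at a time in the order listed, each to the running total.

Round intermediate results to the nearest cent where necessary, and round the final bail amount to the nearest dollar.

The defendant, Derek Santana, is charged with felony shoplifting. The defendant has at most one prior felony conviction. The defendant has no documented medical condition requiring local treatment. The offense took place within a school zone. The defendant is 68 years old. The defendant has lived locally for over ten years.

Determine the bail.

$15,356

Base amounts from the schedule: felony shoplifting $17,500.
Single charge. Combined base = $17,500.
Age 65 or older (−10%): $17,500 × 0.9 = $15,750.
Continuous local residence of ten or more years (−35%): $15,750 × 0.65 = $10,237.50.
Offense occurred in a school zone (+50%): $10,237.50 × 1.5 = $15,356.25.
Rounded to the nearest dollar: $15,356.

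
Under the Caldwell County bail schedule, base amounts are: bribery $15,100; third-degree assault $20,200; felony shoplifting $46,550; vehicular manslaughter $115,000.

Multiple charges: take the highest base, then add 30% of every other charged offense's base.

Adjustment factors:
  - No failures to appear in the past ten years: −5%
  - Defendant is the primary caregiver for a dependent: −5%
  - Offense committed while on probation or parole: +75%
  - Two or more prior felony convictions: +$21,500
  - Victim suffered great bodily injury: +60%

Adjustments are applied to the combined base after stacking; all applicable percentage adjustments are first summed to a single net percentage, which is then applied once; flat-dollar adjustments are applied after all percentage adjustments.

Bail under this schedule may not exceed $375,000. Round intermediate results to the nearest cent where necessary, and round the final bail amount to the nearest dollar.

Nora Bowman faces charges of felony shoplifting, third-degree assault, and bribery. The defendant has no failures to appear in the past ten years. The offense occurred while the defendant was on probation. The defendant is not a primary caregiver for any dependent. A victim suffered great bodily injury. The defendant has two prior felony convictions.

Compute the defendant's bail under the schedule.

Base amounts from the schedule: felony shoplifting $46,550; third-degree assault $20,200; bribery $15,100.
Stacking rule: highest base plus 30% of each additional charge. Highest is felony shoplifting at $46,550. Additional: $20,200 × 30% = $6,060; $15,100 × 30% = $4,530. Combined base = $46,550 + $10,590 = $57,140.
Net percentage adjustment: −5% +75% +60% = +130%. $57,140 × 2.3 = $131,422.
Two or more prior felony convictions (+$21,500 flat): $131,422 + $21,500 = $152,922.
$152,922 is within the $375,000 maximum.

$152,922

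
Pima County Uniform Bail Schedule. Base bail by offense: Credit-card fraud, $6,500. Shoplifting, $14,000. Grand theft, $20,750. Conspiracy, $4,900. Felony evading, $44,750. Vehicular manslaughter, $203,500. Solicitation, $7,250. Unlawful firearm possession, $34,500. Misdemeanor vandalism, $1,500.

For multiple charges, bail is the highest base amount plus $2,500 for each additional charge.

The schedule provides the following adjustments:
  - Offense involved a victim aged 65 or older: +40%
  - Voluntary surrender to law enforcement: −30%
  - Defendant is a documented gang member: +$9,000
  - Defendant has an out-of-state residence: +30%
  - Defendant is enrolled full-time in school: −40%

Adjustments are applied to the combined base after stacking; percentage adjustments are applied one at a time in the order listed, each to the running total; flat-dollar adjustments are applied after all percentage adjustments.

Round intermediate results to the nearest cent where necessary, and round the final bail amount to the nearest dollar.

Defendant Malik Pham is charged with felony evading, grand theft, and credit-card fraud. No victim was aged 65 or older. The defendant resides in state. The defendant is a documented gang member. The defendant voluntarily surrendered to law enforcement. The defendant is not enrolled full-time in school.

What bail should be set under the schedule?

Base amounts from the schedule: felony evading $44,750; grand theft $20,750; credit-card fraud $6,500.
Stacking rule: highest base plus $2,500 per additional charge. Highest is felony evading at $44,750; 2 additional charges → +$5,000. Combined base = $49,750.
Voluntary surrender to law enforcement (−30%): $49,750 × 0.7 = $34,825.
Defendant is a documented gang member (+$9,000 flat): $34,825 + $9,000 = $43,825.

$43,825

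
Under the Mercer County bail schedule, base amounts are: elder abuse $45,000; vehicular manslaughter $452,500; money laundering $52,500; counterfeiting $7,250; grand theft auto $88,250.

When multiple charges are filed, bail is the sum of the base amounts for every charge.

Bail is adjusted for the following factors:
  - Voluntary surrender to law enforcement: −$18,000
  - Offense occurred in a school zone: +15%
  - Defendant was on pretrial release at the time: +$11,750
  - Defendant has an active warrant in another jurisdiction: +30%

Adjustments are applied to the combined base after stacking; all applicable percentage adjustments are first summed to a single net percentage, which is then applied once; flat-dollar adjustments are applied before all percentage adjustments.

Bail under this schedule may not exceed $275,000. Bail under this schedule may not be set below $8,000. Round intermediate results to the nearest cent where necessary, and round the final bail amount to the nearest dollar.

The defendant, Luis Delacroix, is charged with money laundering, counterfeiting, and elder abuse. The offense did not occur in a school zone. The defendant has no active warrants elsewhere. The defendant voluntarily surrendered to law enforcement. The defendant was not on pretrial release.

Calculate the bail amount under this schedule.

$86,750

Base amounts from the schedule: money laundering $52,500; counterfeiting $7,250; elder abuse $45,000.
Stacking rule: sum of all bases. $52,500 + $7,250 + $45,000 = $104,750.
Voluntary surrender to law enforcement (−$18,000 flat): $104,750 − $18,000 = $86,750.
$86,750 is within the $275,000 maximum.
$86,750 is at or above the $8,000 minimum.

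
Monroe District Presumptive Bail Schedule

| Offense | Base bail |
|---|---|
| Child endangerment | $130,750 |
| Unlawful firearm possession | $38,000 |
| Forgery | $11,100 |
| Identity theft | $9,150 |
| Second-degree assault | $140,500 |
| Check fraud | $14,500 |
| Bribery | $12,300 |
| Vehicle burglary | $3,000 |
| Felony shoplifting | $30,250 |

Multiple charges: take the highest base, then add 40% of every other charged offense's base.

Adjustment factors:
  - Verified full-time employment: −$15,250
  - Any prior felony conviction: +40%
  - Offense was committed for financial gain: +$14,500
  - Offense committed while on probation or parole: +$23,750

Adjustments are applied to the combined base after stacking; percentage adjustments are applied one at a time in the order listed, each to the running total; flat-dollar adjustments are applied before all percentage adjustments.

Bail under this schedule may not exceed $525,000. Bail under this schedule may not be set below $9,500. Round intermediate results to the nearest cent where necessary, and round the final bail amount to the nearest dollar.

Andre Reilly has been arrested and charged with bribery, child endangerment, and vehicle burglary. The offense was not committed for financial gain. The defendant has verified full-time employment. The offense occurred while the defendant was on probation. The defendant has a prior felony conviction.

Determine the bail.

$203,518

Base amounts from the schedule: bribery $12,300; child endangerment $130,750; vehicle burglary $3,000.
Stacking rule: highest base plus 40% of each additional charge. Highest is child endangerment at $130,750. Additional: $12,300 × 40% = $4,920; $3,000 × 40% = $1,200. Combined base = $130,750 + $6,120 = $136,870.
Verified full-time employment (−$15,250 flat): $136,870 − $15,250 = $121,620.
Offense committed while on probation or parole (+$23,750 flat): $121,620 + $23,750 = $145,370.
Any prior felony conviction (+40%): $145,370 × 1.4 = $203,518.
$203,518 is within the $525,000 maximum.
$203,518 is at or above the $9,500 minimum.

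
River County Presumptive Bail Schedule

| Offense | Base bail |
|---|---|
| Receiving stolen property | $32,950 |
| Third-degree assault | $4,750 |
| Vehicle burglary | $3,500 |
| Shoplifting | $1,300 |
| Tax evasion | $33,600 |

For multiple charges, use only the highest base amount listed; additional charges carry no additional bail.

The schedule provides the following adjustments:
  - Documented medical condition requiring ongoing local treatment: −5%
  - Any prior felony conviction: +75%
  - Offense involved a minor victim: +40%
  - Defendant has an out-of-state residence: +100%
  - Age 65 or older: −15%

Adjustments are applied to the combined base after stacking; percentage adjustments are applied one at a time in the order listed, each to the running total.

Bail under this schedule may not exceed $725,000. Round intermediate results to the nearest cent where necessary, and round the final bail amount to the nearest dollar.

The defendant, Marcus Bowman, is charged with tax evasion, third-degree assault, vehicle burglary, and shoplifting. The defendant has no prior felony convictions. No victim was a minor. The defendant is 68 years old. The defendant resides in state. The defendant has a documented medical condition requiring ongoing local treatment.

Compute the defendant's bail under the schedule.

Base amounts from the schedule: tax evasion $33,600; third-degree assault $4,750; vehicle burglary $3,500; shoplifting $1,300.
Stacking rule: use the highest base only. Highest is tax evasion at $33,600. Combined base = $33,600.
Documented medical condition requiring ongoing local treatment (−5%): $33,600 × 0.95 = $31,920.
Age 65 or older (−15%): $31,920 × 0.85 = $27,132.
$27,132 is within the $725,000 maximum.

$27,132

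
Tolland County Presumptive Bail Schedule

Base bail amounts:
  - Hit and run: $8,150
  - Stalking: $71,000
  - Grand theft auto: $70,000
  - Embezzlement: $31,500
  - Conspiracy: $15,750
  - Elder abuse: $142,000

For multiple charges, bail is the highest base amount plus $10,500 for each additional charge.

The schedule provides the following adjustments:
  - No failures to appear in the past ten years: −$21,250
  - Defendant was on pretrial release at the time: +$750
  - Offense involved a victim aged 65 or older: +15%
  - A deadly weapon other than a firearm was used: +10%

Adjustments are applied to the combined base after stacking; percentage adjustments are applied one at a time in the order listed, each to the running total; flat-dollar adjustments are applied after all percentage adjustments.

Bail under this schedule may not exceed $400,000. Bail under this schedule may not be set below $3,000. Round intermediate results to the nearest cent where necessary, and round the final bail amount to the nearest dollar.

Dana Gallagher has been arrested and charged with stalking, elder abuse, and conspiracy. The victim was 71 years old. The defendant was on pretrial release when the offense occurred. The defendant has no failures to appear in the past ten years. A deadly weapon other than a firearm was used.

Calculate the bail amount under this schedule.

$185,695

Base amounts from the schedule: stalking $71,000; elder abuse $142,000; conspiracy $15,750.
Stacking rule: highest base plus $10,500 per additional charge. Highest is elder abuse at $142,000; 2 additional charges → +$21,000. Combined base = $163,000.
Offense involved a victim aged 65 or older (+15%): $163,000 × 1.15 = $187,450.
A deadly weapon other than a firearm was used (+10%): $187,450 × 1.1 = $206,195.
No failures to appear in the past ten years (−$21,250 flat): $206,195 − $21,250 = $184,945.
Defendant was on pretrial release at the time (+$750 flat): $184,945 + $750 = $185,695.
$185,695 is within the $400,000 maximum.
$185,695 is at or above the $3,000 minimum.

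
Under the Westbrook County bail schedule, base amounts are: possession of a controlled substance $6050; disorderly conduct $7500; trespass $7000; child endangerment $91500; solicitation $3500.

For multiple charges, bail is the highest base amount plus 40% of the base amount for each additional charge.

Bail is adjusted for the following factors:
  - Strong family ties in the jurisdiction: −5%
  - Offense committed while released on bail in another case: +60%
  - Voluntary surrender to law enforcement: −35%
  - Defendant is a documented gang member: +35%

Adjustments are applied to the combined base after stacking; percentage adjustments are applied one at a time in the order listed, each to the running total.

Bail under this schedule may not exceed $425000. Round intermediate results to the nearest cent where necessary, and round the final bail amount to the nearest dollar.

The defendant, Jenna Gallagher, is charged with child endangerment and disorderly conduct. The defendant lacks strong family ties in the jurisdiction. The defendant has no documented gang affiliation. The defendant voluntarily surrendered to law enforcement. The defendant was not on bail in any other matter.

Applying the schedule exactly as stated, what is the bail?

Base amounts from the schedule: child endangerment $91500; disorderly conduct $7500.
Stacking rule: highest base plus 40% of each additional charge. Highest is child endangerment at $91500. Additional: $7500 × 40% = $3000. Combined base = $91500 + $3000 = $94500.
Voluntary surrender to law enforcement (−35%): $94500 × 0.65 = $61425.
$61425 is within the $425000 maximum.

$61425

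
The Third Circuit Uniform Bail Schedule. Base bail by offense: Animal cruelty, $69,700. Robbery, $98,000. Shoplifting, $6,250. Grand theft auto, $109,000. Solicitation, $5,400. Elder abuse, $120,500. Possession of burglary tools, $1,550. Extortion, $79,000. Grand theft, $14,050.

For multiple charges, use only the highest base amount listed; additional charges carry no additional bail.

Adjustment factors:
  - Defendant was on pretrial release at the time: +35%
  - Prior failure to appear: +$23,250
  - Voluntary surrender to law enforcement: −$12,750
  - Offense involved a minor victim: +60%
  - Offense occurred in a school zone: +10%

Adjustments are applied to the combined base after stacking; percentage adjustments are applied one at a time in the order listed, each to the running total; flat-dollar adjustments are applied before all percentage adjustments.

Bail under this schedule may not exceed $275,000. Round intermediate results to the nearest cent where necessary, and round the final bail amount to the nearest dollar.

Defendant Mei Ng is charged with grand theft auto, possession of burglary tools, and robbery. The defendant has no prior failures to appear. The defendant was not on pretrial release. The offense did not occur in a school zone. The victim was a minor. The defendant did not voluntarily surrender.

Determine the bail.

Base amounts from the schedule: grand theft auto $109,000; possession of burglary tools $1,550; robbery $98,000.
Stacking rule: use the highest base only. Highest is grand theft auto at $109,000. Combined base = $109,000.
Offense involved a minor victim (+60%): $109,000 × 1.6 = $174,400.
$174,400 is within the $275,000 maximum.

$174,400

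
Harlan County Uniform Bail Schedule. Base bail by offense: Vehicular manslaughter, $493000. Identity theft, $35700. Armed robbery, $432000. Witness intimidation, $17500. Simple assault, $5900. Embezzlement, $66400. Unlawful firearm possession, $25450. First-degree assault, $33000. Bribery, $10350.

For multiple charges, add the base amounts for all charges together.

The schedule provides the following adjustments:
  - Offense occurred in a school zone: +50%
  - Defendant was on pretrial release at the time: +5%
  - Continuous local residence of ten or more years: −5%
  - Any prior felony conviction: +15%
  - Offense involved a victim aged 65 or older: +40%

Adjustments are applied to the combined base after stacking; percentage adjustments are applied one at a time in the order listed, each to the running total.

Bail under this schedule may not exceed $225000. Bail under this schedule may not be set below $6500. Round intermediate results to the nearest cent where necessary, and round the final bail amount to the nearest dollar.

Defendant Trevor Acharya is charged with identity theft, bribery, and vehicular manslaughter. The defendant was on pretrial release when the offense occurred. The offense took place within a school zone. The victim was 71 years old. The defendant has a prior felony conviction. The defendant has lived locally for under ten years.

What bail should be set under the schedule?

Base amounts from the schedule: identity theft $35700; bribery $10350; vehicular manslaughter $493000.
Stacking rule: sum of all bases. $35700 + $10350 + $493000 = $539050.
Offense occurred in a school zone (+50%): $539050 × 1.5 = $808575.
Defendant was on pretrial release at the time (+5%): $808575 × 1.05 = $849003.75.
Any prior felony conviction (+15%): $849003.75 × 1.15 = $976354.31.
Offense involved a victim aged 65 or older (+40%): $976354.31 × 1.4 = $1366896.03.
Result $1366896.03 exceeds the maximum of $225000; bail is capped at $225000.
$225000 is at or above the $6500 minimum.

$225000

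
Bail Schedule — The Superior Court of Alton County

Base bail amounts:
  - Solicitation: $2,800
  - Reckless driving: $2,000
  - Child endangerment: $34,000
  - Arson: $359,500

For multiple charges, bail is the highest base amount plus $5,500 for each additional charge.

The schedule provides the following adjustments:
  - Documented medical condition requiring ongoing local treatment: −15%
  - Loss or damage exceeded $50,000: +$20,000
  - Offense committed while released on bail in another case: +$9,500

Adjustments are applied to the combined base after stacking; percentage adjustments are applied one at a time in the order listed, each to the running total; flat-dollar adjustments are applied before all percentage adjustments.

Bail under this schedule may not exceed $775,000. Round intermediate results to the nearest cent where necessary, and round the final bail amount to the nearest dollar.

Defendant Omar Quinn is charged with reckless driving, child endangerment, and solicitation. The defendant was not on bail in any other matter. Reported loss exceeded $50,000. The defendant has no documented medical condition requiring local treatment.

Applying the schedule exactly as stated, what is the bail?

Base amounts from the schedule: reckless driving $2,000; child endangerment $34,000; solicitation $2,800.
Stacking rule: highest base plus $5,500 per additional charge. Highest is child endangerment at $34,000; 2 additional charges → +$11,000. Combined base = $45,000.
Loss or damage exceeded $50,000 (+$20,000 flat): $45,000 + $20,000 = $65,000.
$65,000 is within the $775,000 maximum.

$65,000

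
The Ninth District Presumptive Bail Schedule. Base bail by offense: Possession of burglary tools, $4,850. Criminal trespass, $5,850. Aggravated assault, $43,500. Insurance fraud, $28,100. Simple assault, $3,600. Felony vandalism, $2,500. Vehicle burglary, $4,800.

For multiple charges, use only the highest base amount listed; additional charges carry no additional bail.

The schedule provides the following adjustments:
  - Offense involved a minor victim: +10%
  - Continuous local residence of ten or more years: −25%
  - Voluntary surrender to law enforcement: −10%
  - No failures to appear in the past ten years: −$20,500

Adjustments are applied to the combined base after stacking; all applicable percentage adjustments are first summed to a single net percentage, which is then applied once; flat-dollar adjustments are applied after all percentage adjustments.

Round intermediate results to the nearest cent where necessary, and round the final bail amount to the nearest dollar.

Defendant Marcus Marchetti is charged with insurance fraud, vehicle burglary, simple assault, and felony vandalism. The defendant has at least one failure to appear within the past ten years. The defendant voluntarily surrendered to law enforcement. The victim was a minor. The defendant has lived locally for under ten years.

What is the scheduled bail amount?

Base amounts from the schedule: insurance fraud $28,100; vehicle burglary $4,800; simple assault $3,600; felony vandalism $2,500.
Stacking rule: use the highest base only. Highest is insurance fraud at $28,100. Combined base = $28,100.
Net percentage adjustment: +10% −10% = +0%. $28,100 × 1 = $28,100.

$28,100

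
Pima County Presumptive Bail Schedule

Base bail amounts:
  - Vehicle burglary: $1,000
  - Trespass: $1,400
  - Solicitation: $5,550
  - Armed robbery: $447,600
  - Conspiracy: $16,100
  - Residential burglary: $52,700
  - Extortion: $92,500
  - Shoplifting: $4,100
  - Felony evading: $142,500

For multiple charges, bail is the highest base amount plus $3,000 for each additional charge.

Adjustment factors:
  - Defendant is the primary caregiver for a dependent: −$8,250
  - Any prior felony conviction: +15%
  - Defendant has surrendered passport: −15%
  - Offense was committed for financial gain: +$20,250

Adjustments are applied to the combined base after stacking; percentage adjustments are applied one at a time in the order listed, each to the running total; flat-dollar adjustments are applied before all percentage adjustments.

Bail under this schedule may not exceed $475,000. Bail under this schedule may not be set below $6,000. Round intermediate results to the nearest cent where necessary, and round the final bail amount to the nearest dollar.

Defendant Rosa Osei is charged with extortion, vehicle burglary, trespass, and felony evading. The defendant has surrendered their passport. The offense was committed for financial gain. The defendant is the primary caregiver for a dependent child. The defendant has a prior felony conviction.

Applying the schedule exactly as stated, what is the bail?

Base amounts from the schedule: extortion $92,500; vehicle burglary $1,000; trespass $1,400; felony evading $142,500.
Stacking rule: highest base plus $3,000 per additional charge. Highest is felony evading at $142,500; 3 additional charges → +$9,000. Combined base = $151,500.
Defendant is the primary caregiver for a dependent (−$8,250 flat): $151,500 − $8,250 = $143,250.
Offense was committed for financial gain (+$20,250 flat): $143,250 + $20,250 = $163,500.
Any prior felony conviction (+15%): $163,500 × 1.15 = $188,025.
Defendant has surrendered passport (−15%): $188,025 × 0.85 = $159,821.25.
$159,821.25 is within the $475,000 maximum.
$159,821.25 is at or above the $6,000 minimum.
Rounded to the nearest dollar: $159,821.

$159,821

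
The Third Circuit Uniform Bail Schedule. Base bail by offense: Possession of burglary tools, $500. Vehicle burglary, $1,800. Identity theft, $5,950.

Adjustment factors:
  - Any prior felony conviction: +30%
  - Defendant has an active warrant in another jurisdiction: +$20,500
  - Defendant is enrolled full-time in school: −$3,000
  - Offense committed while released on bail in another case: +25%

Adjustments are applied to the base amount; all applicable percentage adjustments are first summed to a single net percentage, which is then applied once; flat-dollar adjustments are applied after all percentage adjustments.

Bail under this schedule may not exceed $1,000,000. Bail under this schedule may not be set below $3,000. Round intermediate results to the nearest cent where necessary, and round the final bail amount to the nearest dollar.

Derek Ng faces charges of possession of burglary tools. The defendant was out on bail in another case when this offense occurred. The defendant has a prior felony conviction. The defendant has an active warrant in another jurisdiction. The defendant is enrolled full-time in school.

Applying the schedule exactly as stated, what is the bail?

$18,275

Base amounts from the schedule: possession of burglary tools $500.
Single charge. Combined base = $500.
Net percentage adjustment: +30% +25% = +55%. $500 × 1.55 = $775.
Defendant has an active warrant in another jurisdiction (+$20,500 flat): $775 + $20,500 = $21,275.
Defendant is enrolled full-time in school (−$3,000 flat): $21,275 − $3,000 = $18,275.
$18,275 is within the $1,000,000 maximum.
$18,275 is at or above the $3,000 minimum.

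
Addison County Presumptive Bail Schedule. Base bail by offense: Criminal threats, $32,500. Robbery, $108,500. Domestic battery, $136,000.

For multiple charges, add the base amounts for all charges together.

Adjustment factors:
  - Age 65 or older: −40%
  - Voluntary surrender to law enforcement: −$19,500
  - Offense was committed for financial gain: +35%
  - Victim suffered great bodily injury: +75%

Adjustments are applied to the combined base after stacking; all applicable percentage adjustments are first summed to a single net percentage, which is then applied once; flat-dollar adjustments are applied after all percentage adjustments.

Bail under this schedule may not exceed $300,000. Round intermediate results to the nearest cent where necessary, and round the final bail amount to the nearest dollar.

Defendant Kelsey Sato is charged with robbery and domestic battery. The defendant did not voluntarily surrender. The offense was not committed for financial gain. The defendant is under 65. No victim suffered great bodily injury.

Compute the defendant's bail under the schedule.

Base amounts from the schedule: robbery $108,500; domestic battery $136,000.
Stacking rule: sum of all bases. $108,500 + $136,000 = $244,500.
No adjustment factors apply to this defendant.
$244,500 is within the $300,000 maximum.

$244,500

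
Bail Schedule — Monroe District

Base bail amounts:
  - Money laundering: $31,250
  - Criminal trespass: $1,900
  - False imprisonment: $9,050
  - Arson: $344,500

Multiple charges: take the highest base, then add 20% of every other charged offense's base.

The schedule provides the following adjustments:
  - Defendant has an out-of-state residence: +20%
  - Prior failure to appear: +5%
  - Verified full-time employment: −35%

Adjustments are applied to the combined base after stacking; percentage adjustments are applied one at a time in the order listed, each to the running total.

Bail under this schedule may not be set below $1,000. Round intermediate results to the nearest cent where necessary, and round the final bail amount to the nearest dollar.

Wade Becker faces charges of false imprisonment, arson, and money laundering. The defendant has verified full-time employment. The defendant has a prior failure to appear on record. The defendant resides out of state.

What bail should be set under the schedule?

$288,747

Base amounts from the schedule: false imprisonment $9,050; arson $344,500; money laundering $31,250.
Stacking rule: highest base plus 20% of each additional charge. Highest is arson at $344,500. Additional: $9,050 × 20% = $1,810; $31,250 × 20% = $6,250. Combined base = $344,500 + $8,060 = $352,560.
Defendant has an out-of-state residence (+20%): $352,560 × 1.2 = $423,072.
Prior failure to appear (+5%): $423,072 × 1.05 = $444,225.60.
Verified full-time employment (−35%): $444,225.60 × 0.65 = $288,746.64.
$288,746.64 is at or above the $1,000 minimum.
Rounded to the nearest dollar: $288,747.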